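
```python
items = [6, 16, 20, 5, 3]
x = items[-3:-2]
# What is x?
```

items has length 5. The slice items[-3:-2] selects indices [2] (2->20), giving [20].

[20]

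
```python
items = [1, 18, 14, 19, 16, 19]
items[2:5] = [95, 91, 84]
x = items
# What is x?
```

items starts as [1, 18, 14, 19, 16, 19] (length 6). The slice items[2:5] covers indices [2, 3, 4] with values [14, 19, 16]. Replacing that slice with [95, 91, 84] (same length) produces [1, 18, 95, 91, 84, 19].

[1, 18, 95, 91, 84, 19]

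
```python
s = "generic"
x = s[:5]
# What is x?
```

s has length 7. The slice s[:5] selects indices [0, 1, 2, 3, 4] (0->'g', 1->'e', 2->'n', 3->'e', 4->'r'), giving 'gener'.

'gener'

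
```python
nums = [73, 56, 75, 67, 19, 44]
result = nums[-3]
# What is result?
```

nums has length 6. Negative index -3 maps to positive index 6 + (-3) = 3. nums[3] = 67.

67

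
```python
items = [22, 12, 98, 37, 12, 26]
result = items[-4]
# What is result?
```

items has length 6. Negative index -4 maps to positive index 6 + (-4) = 2. items[2] = 98.

98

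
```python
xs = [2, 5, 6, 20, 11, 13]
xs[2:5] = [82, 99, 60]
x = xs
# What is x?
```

xs starts as [2, 5, 6, 20, 11, 13] (length 6). The slice xs[2:5] covers indices [2, 3, 4] with values [6, 20, 11]. Replacing that slice with [82, 99, 60] (same length) produces [2, 5, 82, 99, 60, 13].

[2, 5, 82, 99, 60, 13]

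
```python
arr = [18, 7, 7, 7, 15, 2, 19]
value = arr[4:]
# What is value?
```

arr has length 7. The slice arr[4:] selects indices [4, 5, 6] (4->15, 5->2, 6->19), giving [15, 2, 19].

[15, 2, 19]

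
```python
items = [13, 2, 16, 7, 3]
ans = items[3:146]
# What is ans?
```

items has length 5. The slice items[3:146] selects indices [3, 4] (3->7, 4->3), giving [7, 3].

[7, 3]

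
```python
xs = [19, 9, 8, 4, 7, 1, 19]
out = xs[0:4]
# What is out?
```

xs has length 7. The slice xs[0:4] selects indices [0, 1, 2, 3] (0->19, 1->9, 2->8, 3->4), giving [19, 9, 8, 4].

[19, 9, 8, 4]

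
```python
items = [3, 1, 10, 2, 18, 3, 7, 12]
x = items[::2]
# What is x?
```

items has length 8. The slice items[::2] selects indices [0, 2, 4, 6] (0->3, 2->10, 4->18, 6->7), giving [3, 10, 18, 7].

[3, 10, 18, 7]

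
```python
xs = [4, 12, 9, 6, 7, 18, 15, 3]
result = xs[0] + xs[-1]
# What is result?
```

xs has length 8. xs[0] = 4.
xs has length 8. Negative index -1 maps to positive index 8 + (-1) = 7. xs[7] = 3.
Sum: 4 + 3 = 7.

7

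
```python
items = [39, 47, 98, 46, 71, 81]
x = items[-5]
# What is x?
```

items has length 6. Negative index -5 maps to positive index 6 + (-5) = 1. items[1] = 47.

47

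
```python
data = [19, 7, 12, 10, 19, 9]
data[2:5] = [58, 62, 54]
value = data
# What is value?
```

data starts as [19, 7, 12, 10, 19, 9] (length 6). The slice data[2:5] covers indices [2, 3, 4] with values [12, 10, 19]. Replacing that slice with [58, 62, 54] (same length) produces [19, 7, 58, 62, 54, 9].

[19, 7, 58, 62, 54, 9]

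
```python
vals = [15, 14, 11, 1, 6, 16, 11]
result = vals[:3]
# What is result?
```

vals has length 7. The slice vals[:3] selects indices [0, 1, 2] (0->15, 1->14, 2->11), giving [15, 14, 11].

[15, 14, 11]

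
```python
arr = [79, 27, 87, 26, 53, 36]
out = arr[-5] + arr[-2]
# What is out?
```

arr has length 6. Negative index -5 maps to positive index 6 + (-5) = 1. arr[1] = 27.
arr has length 6. Negative index -2 maps to positive index 6 + (-2) = 4. arr[4] = 53.
Sum: 27 + 53 = 80.

80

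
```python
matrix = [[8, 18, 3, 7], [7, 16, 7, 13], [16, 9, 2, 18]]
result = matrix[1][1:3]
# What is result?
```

matrix[1] = [7, 16, 7, 13]. matrix[1] has length 4. The slice matrix[1][1:3] selects indices [1, 2] (1->16, 2->7), giving [16, 7].

[16, 7]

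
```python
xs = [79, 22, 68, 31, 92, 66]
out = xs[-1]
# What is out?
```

xs has length 6. Negative index -1 maps to positive index 6 + (-1) = 5. xs[5] = 66.

66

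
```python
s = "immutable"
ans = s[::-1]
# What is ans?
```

s has length 9. The slice s[::-1] selects indices [8, 7, 6, 5, 4, 3, 2, 1, 0] (8->'e', 7->'l', 6->'b', 5->'a', 4->'t', 3->'u', 2->'m', 1->'m', 0->'i'), giving 'elbatummi'.

'elbatummi'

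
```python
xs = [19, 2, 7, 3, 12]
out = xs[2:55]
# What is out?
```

xs has length 5. The slice xs[2:55] selects indices [2, 3, 4] (2->7, 3->3, 4->12), giving [7, 3, 12].

[7, 3, 12]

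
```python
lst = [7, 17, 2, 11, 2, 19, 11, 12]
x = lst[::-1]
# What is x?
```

lst has length 8. The slice lst[::-1] selects indices [7, 6, 5, 4, 3, 2, 1, 0] (7->12, 6->11, 5->19, 4->2, 3->11, 2->2, 1->17, 0->7), giving [12, 11, 19, 2, 11, 2, 17, 7].

[12, 11, 19, 2, 11, 2, 17, 7]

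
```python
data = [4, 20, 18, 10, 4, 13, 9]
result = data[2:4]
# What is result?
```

data has length 7. The slice data[2:4] selects indices [2, 3] (2->18, 3->10), giving [18, 10].

[18, 10]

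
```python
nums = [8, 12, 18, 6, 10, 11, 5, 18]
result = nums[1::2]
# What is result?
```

nums has length 8. The slice nums[1::2] selects indices [1, 3, 5, 7] (1->12, 3->6, 5->11, 7->18), giving [12, 6, 11, 18].

[12, 6, 11, 18]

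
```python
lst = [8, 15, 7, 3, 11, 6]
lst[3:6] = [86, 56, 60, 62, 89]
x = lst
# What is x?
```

lst starts as [8, 15, 7, 3, 11, 6] (length 6). The slice lst[3:6] covers indices [3, 4, 5] with values [3, 11, 6]. Replacing that slice with [86, 56, 60, 62, 89] (different length) produces [8, 15, 7, 86, 56, 60, 62, 89].

[8, 15, 7, 86, 56, 60, 62, 89]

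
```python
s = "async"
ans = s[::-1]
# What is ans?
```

s has length 5. The slice s[::-1] selects indices [4, 3, 2, 1, 0] (4->'c', 3->'n', 2->'y', 1->'s', 0->'a'), giving 'cnysa'.

'cnysa'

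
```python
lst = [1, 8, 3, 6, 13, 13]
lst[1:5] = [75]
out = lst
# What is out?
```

lst starts as [1, 8, 3, 6, 13, 13] (length 6). The slice lst[1:5] covers indices [1, 2, 3, 4] with values [8, 3, 6, 13]. Replacing that slice with [75] (different length) produces [1, 75, 13].

[1, 75, 13]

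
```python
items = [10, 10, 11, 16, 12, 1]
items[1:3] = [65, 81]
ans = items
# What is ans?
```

items starts as [10, 10, 11, 16, 12, 1] (length 6). The slice items[1:3] covers indices [1, 2] with values [10, 11]. Replacing that slice with [65, 81] (same length) produces [10, 65, 81, 16, 12, 1].

[10, 65, 81, 16, 12, 1]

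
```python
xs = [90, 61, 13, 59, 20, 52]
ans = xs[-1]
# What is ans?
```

xs has length 6. Negative index -1 maps to positive index 6 + (-1) = 5. xs[5] = 52.

52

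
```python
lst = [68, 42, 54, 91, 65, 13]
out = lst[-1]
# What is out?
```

lst has length 6. Negative index -1 maps to positive index 6 + (-1) = 5. lst[5] = 13.

13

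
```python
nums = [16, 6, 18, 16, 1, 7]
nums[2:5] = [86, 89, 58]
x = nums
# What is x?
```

nums starts as [16, 6, 18, 16, 1, 7] (length 6). The slice nums[2:5] covers indices [2, 3, 4] with values [18, 16, 1]. Replacing that slice with [86, 89, 58] (same length) produces [16, 6, 86, 89, 58, 7].

[16, 6, 86, 89, 58, 7]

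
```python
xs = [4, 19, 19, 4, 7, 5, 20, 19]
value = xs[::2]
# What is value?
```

xs has length 8. The slice xs[::2] selects indices [0, 2, 4, 6] (0->4, 2->19, 4->7, 6->20), giving [4, 19, 7, 20].

[4, 19, 7, 20]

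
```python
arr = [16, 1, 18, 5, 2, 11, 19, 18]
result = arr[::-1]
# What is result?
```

arr has length 8. The slice arr[::-1] selects indices [7, 6, 5, 4, 3, 2, 1, 0] (7->18, 6->19, 5->11, 4->2, 3->5, 2->18, 1->1, 0->16), giving [18, 19, 11, 2, 5, 18, 1, 16].

[18, 19, 11, 2, 5, 18, 1, 16]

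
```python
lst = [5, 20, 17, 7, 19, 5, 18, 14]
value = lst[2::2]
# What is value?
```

lst has length 8. The slice lst[2::2] selects indices [2, 4, 6] (2->17, 4->19, 6->18), giving [17, 19, 18].

[17, 19, 18]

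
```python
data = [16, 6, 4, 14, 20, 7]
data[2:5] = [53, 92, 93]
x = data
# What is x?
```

data starts as [16, 6, 4, 14, 20, 7] (length 6). The slice data[2:5] covers indices [2, 3, 4] with values [4, 14, 20]. Replacing that slice with [53, 92, 93] (same length) produces [16, 6, 53, 92, 93, 7].

[16, 6, 53, 92, 93, 7]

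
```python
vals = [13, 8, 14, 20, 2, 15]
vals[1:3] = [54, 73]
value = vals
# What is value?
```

vals starts as [13, 8, 14, 20, 2, 15] (length 6). The slice vals[1:3] covers indices [1, 2] with values [8, 14]. Replacing that slice with [54, 73] (same length) produces [13, 54, 73, 20, 2, 15].

[13, 54, 73, 20, 2, 15]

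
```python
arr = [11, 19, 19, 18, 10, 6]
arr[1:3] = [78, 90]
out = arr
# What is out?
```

arr starts as [11, 19, 19, 18, 10, 6] (length 6). The slice arr[1:3] covers indices [1, 2] with values [19, 19]. Replacing that slice with [78, 90] (same length) produces [11, 78, 90, 18, 10, 6].

[11, 78, 90, 18, 10, 6]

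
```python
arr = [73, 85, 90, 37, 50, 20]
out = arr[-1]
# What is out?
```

arr has length 6. Negative index -1 maps to positive index 6 + (-1) = 5. arr[5] = 20.

20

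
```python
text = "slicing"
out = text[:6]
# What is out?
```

text has length 7. The slice text[:6] selects indices [0, 1, 2, 3, 4, 5] (0->'s', 1->'l', 2->'i', 3->'c', 4->'i', 5->'n'), giving 'slicin'.

'slicin'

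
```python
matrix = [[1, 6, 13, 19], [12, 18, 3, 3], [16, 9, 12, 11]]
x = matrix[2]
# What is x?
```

matrix has 3 rows. Row 2 is [16, 9, 12, 11].

[16, 9, 12, 11]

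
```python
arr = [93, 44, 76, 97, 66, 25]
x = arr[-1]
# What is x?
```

arr has length 6. Negative index -1 maps to positive index 6 + (-1) = 5. arr[5] = 25.

25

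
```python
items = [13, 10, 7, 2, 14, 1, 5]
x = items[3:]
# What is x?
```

items has length 7. The slice items[3:] selects indices [3, 4, 5, 6] (3->2, 4->14, 5->1, 6->5), giving [2, 14, 1, 5].

[2, 14, 1, 5]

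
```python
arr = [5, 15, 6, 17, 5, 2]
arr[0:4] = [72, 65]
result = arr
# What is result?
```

arr starts as [5, 15, 6, 17, 5, 2] (length 6). The slice arr[0:4] covers indices [0, 1, 2, 3] with values [5, 15, 6, 17]. Replacing that slice with [72, 65] (different length) produces [72, 65, 5, 2].

[72, 65, 5, 2]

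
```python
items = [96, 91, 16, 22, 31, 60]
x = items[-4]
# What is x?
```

items has length 6. Negative index -4 maps to positive index 6 + (-4) = 2. items[2] = 16.

16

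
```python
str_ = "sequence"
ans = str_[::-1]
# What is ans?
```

str_ has length 8. The slice str_[::-1] selects indices [7, 6, 5, 4, 3, 2, 1, 0] (7->'e', 6->'c', 5->'n', 4->'e', 3->'u', 2->'q', 1->'e', 0->'s'), giving 'ecneuqes'.

'ecneuqes'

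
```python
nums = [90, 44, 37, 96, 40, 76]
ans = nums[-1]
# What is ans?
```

nums has length 6. Negative index -1 maps to positive index 6 + (-1) = 5. nums[5] = 76.

76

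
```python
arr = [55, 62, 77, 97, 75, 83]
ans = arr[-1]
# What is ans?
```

arr has length 6. Negative index -1 maps to positive index 6 + (-1) = 5. arr[5] = 83.

83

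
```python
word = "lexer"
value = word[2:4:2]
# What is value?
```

word has length 5. The slice word[2:4:2] selects indices [2] (2->'x'), giving 'x'.

'x'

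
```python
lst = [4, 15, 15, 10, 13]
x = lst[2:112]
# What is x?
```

lst has length 5. The slice lst[2:112] selects indices [2, 3, 4] (2->15, 3->10, 4->13), giving [15, 10, 13].

[15, 10, 13]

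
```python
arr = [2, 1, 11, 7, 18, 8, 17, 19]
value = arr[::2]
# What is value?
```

arr has length 8. The slice arr[::2] selects indices [0, 2, 4, 6] (0->2, 2->11, 4->18, 6->17), giving [2, 11, 18, 17].

[2, 11, 18, 17]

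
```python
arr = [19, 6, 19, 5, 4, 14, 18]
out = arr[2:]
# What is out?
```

arr has length 7. The slice arr[2:] selects indices [2, 3, 4, 5, 6] (2->19, 3->5, 4->4, 5->14, 6->18), giving [19, 5, 4, 14, 18].

[19, 5, 4, 14, 18]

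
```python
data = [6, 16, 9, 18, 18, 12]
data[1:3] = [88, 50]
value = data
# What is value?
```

data starts as [6, 16, 9, 18, 18, 12] (length 6). The slice data[1:3] covers indices [1, 2] with values [16, 9]. Replacing that slice with [88, 50] (same length) produces [6, 88, 50, 18, 18, 12].

[6, 88, 50, 18, 18, 12]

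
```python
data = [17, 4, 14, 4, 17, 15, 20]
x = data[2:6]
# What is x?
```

data has length 7. The slice data[2:6] selects indices [2, 3, 4, 5] (2->14, 3->4, 4->17, 5->15), giving [14, 4, 17, 15].

[14, 4, 17, 15]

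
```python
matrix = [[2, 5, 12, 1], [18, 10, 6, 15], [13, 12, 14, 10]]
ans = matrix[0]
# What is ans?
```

matrix has 3 rows. Row 0 is [2, 5, 12, 1].

[2, 5, 12, 1]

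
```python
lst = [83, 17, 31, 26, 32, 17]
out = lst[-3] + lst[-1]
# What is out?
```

lst has length 6. Negative index -3 maps to positive index 6 + (-3) = 3. lst[3] = 26.
lst has length 6. Negative index -1 maps to positive index 6 + (-1) = 5. lst[5] = 17.
Sum: 26 + 17 = 43.

43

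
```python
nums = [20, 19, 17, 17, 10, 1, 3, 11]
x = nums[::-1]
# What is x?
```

nums has length 8. The slice nums[::-1] selects indices [7, 6, 5, 4, 3, 2, 1, 0] (7->11, 6->3, 5->1, 4->10, 3->17, 2->17, 1->19, 0->20), giving [11, 3, 1, 10, 17, 17, 19, 20].

[11, 3, 1, 10, 17, 17, 19, 20]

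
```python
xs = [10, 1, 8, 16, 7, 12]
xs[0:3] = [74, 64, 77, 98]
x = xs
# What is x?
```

xs starts as [10, 1, 8, 16, 7, 12] (length 6). The slice xs[0:3] covers indices [0, 1, 2] with values [10, 1, 8]. Replacing that slice with [74, 64, 77, 98] (different length) produces [74, 64, 77, 98, 16, 7, 12].

[74, 64, 77, 98, 16, 7, 12]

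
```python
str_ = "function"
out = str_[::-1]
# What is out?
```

str_ has length 8. The slice str_[::-1] selects indices [7, 6, 5, 4, 3, 2, 1, 0] (7->'n', 6->'o', 5->'i', 4->'t', 3->'c', 2->'n', 1->'u', 0->'f'), giving 'noitcnuf'.

'noitcnuf'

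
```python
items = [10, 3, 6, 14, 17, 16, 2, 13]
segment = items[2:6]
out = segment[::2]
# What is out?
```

items has length 8. The slice items[2:6] selects indices [2, 3, 4, 5] (2->6, 3->14, 4->17, 5->16), giving [6, 14, 17, 16]. So segment = [6, 14, 17, 16]. segment has length 4. The slice segment[::2] selects indices [0, 2] (0->6, 2->17), giving [6, 17].

[6, 17]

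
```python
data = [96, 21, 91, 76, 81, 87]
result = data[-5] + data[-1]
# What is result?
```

data has length 6. Negative index -5 maps to positive index 6 + (-5) = 1. data[1] = 21.
data has length 6. Negative index -1 maps to positive index 6 + (-1) = 5. data[5] = 87.
Sum: 21 + 87 = 108.

108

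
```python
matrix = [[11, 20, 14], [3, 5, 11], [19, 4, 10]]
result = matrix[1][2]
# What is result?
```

matrix[1] = [3, 5, 11]. Taking column 2 of that row yields 11.

11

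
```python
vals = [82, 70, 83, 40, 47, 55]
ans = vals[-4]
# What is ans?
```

vals has length 6. Negative index -4 maps to positive index 6 + (-4) = 2. vals[2] = 83.

83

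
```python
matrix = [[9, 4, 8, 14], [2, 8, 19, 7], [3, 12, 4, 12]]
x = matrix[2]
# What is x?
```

matrix has 3 rows. Row 2 is [3, 12, 4, 12].

[3, 12, 4, 12]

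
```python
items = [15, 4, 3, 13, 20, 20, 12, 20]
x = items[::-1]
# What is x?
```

items has length 8. The slice items[::-1] selects indices [7, 6, 5, 4, 3, 2, 1, 0] (7->20, 6->12, 5->20, 4->20, 3->13, 2->3, 1->4, 0->15), giving [20, 12, 20, 20, 13, 3, 4, 15].

[20, 12, 20, 20, 13, 3, 4, 15]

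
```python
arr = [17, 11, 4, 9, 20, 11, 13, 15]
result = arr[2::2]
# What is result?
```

arr has length 8. The slice arr[2::2] selects indices [2, 4, 6] (2->4, 4->20, 6->13), giving [4, 20, 13].

[4, 20, 13]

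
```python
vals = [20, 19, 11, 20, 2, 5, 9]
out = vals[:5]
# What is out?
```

vals has length 7. The slice vals[:5] selects indices [0, 1, 2, 3, 4] (0->20, 1->19, 2->11, 3->20, 4->2), giving [20, 19, 11, 20, 2].

[20, 19, 11, 20, 2]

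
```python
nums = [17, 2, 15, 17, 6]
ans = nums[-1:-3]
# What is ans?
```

nums has length 5. The slice nums[-1:-3] resolves to an empty index range, so the result is [].

[]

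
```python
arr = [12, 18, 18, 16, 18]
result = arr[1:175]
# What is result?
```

arr has length 5. The slice arr[1:175] selects indices [1, 2, 3, 4] (1->18, 2->18, 3->16, 4->18), giving [18, 18, 16, 18].

[18, 18, 16, 18]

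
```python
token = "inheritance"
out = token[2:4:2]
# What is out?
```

token has length 11. The slice token[2:4:2] selects indices [2] (2->'h'), giving 'h'.

'h'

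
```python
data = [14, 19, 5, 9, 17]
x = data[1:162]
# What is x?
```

data has length 5. The slice data[1:162] selects indices [1, 2, 3, 4] (1->19, 2->5, 3->9, 4->17), giving [19, 5, 9, 17].

[19, 5, 9, 17]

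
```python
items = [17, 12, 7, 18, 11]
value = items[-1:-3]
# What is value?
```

items has length 5. The slice items[-1:-3] resolves to an empty index range, so the result is [].

[]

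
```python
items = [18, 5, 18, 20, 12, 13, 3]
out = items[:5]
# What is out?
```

items has length 7. The slice items[:5] selects indices [0, 1, 2, 3, 4] (0->18, 1->5, 2->18, 3->20, 4->12), giving [18, 5, 18, 20, 12].

[18, 5, 18, 20, 12]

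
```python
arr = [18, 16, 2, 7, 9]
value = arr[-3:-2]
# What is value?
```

arr has length 5. The slice arr[-3:-2] selects indices [2] (2->2), giving [2].

[2]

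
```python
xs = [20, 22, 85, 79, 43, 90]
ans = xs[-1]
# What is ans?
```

xs has length 6. Negative index -1 maps to positive index 6 + (-1) = 5. xs[5] = 90.

90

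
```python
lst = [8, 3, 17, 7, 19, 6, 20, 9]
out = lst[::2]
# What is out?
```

lst has length 8. The slice lst[::2] selects indices [0, 2, 4, 6] (0->8, 2->17, 4->19, 6->20), giving [8, 17, 19, 20].

[8, 17, 19, 20]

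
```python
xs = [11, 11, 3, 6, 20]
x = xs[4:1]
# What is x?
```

xs has length 5. The slice xs[4:1] resolves to an empty index range, so the result is [].

[]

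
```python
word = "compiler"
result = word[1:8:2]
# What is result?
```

word has length 8. The slice word[1:8:2] selects indices [1, 3, 5, 7] (1->'o', 3->'p', 5->'l', 7->'r'), giving 'oplr'.

'oplr'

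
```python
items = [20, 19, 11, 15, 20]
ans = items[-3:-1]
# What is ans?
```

items has length 5. The slice items[-3:-1] selects indices [2, 3] (2->11, 3->15), giving [11, 15].

[11, 15]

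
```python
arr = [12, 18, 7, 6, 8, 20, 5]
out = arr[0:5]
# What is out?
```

arr has length 7. The slice arr[0:5] selects indices [0, 1, 2, 3, 4] (0->12, 1->18, 2->7, 3->6, 4->8), giving [12, 18, 7, 6, 8].

[12, 18, 7, 6, 8]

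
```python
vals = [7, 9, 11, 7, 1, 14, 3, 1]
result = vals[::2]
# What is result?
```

vals has length 8. The slice vals[::2] selects indices [0, 2, 4, 6] (0->7, 2->11, 4->1, 6->3), giving [7, 11, 1, 3].

[7, 11, 1, 3]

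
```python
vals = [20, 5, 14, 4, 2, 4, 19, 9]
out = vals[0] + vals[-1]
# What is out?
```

vals has length 8. vals[0] = 20.
vals has length 8. Negative index -1 maps to positive index 8 + (-1) = 7. vals[7] = 9.
Sum: 20 + 9 = 29.

29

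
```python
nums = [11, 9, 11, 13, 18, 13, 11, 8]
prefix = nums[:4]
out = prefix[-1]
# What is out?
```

nums has length 8. The slice nums[:4] selects indices [0, 1, 2, 3] (0->11, 1->9, 2->11, 3->13), giving [11, 9, 11, 13]. So prefix = [11, 9, 11, 13]. Then prefix[-1] = 13.

13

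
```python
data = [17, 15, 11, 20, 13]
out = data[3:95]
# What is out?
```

data has length 5. The slice data[3:95] selects indices [3, 4] (3->20, 4->13), giving [20, 13].

[20, 13]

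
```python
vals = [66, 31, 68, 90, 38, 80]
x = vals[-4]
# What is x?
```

vals has length 6. Negative index -4 maps to positive index 6 + (-4) = 2. vals[2] = 68.

68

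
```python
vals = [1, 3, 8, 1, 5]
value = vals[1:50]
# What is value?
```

vals has length 5. The slice vals[1:50] selects indices [1, 2, 3, 4] (1->3, 2->8, 3->1, 4->5), giving [3, 8, 1, 5].

[3, 8, 1, 5]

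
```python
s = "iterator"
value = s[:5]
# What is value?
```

s has length 8. The slice s[:5] selects indices [0, 1, 2, 3, 4] (0->'i', 1->'t', 2->'e', 3->'r', 4->'a'), giving 'itera'.

'itera'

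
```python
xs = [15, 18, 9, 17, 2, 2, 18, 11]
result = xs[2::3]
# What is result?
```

xs has length 8. The slice xs[2::3] selects indices [2, 5] (2->9, 5->2), giving [9, 2].

[9, 2]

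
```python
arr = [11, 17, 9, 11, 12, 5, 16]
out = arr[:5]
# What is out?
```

arr has length 7. The slice arr[:5] selects indices [0, 1, 2, 3, 4] (0->11, 1->17, 2->9, 3->11, 4->12), giving [11, 17, 9, 11, 12].

[11, 17, 9, 11, 12]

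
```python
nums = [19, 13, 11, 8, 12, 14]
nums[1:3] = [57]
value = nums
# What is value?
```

nums starts as [19, 13, 11, 8, 12, 14] (length 6). The slice nums[1:3] covers indices [1, 2] with values [13, 11]. Replacing that slice with [57] (different length) produces [19, 57, 8, 12, 14].

[19, 57, 8, 12, 14]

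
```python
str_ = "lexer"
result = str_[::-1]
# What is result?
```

str_ has length 5. The slice str_[::-1] selects indices [4, 3, 2, 1, 0] (4->'r', 3->'e', 2->'x', 1->'e', 0->'l'), giving 'rexel'.

'rexel'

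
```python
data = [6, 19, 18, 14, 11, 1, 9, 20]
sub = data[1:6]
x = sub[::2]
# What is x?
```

data has length 8. The slice data[1:6] selects indices [1, 2, 3, 4, 5] (1->19, 2->18, 3->14, 4->11, 5->1), giving [19, 18, 14, 11, 1]. So sub = [19, 18, 14, 11, 1]. sub has length 5. The slice sub[::2] selects indices [0, 2, 4] (0->19, 2->14, 4->1), giving [19, 14, 1].

[19, 14, 1]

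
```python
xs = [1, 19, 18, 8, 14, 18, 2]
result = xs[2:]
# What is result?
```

xs has length 7. The slice xs[2:] selects indices [2, 3, 4, 5, 6] (2->18, 3->8, 4->14, 5->18, 6->2), giving [18, 8, 14, 18, 2].

[18, 8, 14, 18, 2]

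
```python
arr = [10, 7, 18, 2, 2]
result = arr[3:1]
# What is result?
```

arr has length 5. The slice arr[3:1] resolves to an empty index range, so the result is [].

[]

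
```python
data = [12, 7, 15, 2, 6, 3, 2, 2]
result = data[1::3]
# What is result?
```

data has length 8. The slice data[1::3] selects indices [1, 4, 7] (1->7, 4->6, 7->2), giving [7, 6, 2].

[7, 6, 2]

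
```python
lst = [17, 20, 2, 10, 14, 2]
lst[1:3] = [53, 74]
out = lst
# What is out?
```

lst starts as [17, 20, 2, 10, 14, 2] (length 6). The slice lst[1:3] covers indices [1, 2] with values [20, 2]. Replacing that slice with [53, 74] (same length) produces [17, 53, 74, 10, 14, 2].

[17, 53, 74, 10, 14, 2]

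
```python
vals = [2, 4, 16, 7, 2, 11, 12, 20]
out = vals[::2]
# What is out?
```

vals has length 8. The slice vals[::2] selects indices [0, 2, 4, 6] (0->2, 2->16, 4->2, 6->12), giving [2, 16, 2, 12].

[2, 16, 2, 12]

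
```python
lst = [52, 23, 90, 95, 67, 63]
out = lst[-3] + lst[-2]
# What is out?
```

lst has length 6. Negative index -3 maps to positive index 6 + (-3) = 3. lst[3] = 95.
lst has length 6. Negative index -2 maps to positive index 6 + (-2) = 4. lst[4] = 67.
Sum: 95 + 67 = 162.

162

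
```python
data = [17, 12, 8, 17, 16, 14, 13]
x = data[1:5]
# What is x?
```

data has length 7. The slice data[1:5] selects indices [1, 2, 3, 4] (1->12, 2->8, 3->17, 4->16), giving [12, 8, 17, 16].

[12, 8, 17, 16]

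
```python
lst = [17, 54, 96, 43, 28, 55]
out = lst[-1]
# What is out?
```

lst has length 6. Negative index -1 maps to positive index 6 + (-1) = 5. lst[5] = 55.

55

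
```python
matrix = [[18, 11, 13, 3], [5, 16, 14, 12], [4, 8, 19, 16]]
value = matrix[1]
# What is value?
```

matrix has 3 rows. Row 1 is [5, 16, 14, 12].

[5, 16, 14, 12]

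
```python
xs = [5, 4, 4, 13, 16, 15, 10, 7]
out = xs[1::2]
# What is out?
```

xs has length 8. The slice xs[1::2] selects indices [1, 3, 5, 7] (1->4, 3->13, 5->15, 7->7), giving [4, 13, 15, 7].

[4, 13, 15, 7]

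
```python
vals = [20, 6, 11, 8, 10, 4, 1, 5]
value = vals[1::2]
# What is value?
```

vals has length 8. The slice vals[1::2] selects indices [1, 3, 5, 7] (1->6, 3->8, 5->4, 7->5), giving [6, 8, 4, 5].

[6, 8, 4, 5]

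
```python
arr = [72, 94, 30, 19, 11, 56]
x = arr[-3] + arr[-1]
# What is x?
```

arr has length 6. Negative index -3 maps to positive index 6 + (-3) = 3. arr[3] = 19.
arr has length 6. Negative index -1 maps to positive index 6 + (-1) = 5. arr[5] = 56.
Sum: 19 + 56 = 75.

75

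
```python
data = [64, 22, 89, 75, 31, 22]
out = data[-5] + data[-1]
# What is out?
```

data has length 6. Negative index -5 maps to positive index 6 + (-5) = 1. data[1] = 22.
data has length 6. Negative index -1 maps to positive index 6 + (-1) = 5. data[5] = 22.
Sum: 22 + 22 = 44.

44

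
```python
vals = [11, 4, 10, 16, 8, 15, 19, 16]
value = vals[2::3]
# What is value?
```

vals has length 8. The slice vals[2::3] selects indices [2, 5] (2->10, 5->15), giving [10, 15].

[10, 15]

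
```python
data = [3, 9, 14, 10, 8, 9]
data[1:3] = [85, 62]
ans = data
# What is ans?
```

data starts as [3, 9, 14, 10, 8, 9] (length 6). The slice data[1:3] covers indices [1, 2] with values [9, 14]. Replacing that slice with [85, 62] (same length) produces [3, 85, 62, 10, 8, 9].

[3, 85, 62, 10, 8, 9]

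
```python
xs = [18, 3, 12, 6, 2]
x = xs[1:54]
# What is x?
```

xs has length 5. The slice xs[1:54] selects indices [1, 2, 3, 4] (1->3, 2->12, 3->6, 4->2), giving [3, 12, 6, 2].

[3, 12, 6, 2]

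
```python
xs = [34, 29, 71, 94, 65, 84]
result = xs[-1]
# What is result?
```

xs has length 6. Negative index -1 maps to positive index 6 + (-1) = 5. xs[5] = 84.

84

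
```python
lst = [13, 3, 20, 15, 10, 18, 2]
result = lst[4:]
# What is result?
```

lst has length 7. The slice lst[4:] selects indices [4, 5, 6] (4->10, 5->18, 6->2), giving [10, 18, 2].

[10, 18, 2]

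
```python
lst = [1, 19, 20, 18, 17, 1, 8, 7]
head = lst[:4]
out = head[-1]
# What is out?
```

lst has length 8. The slice lst[:4] selects indices [0, 1, 2, 3] (0->1, 1->19, 2->20, 3->18), giving [1, 19, 20, 18]. So head = [1, 19, 20, 18]. Then head[-1] = 18.

18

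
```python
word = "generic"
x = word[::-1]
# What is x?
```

word has length 7. The slice word[::-1] selects indices [6, 5, 4, 3, 2, 1, 0] (6->'c', 5->'i', 4->'r', 3->'e', 2->'n', 1->'e', 0->'g'), giving 'cireneg'.

'cireneg'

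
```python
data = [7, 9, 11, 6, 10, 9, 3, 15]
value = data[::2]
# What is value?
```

data has length 8. The slice data[::2] selects indices [0, 2, 4, 6] (0->7, 2->11, 4->10, 6->3), giving [7, 11, 10, 3].

[7, 11, 10, 3]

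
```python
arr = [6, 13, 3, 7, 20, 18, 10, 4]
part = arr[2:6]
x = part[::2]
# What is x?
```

arr has length 8. The slice arr[2:6] selects indices [2, 3, 4, 5] (2->3, 3->7, 4->20, 5->18), giving [3, 7, 20, 18]. So part = [3, 7, 20, 18]. part has length 4. The slice part[::2] selects indices [0, 2] (0->3, 2->20), giving [3, 20].

[3, 20]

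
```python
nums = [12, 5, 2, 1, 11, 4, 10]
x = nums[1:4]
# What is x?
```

nums has length 7. The slice nums[1:4] selects indices [1, 2, 3] (1->5, 2->2, 3->1), giving [5, 2, 1].

[5, 2, 1]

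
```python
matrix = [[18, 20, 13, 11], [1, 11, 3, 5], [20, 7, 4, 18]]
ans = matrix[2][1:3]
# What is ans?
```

matrix[2] = [20, 7, 4, 18]. matrix[2] has length 4. The slice matrix[2][1:3] selects indices [1, 2] (1->7, 2->4), giving [7, 4].

[7, 4]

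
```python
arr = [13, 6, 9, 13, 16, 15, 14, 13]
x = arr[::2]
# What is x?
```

arr has length 8. The slice arr[::2] selects indices [0, 2, 4, 6] (0->13, 2->9, 4->16, 6->14), giving [13, 9, 16, 14].

[13, 9, 16, 14]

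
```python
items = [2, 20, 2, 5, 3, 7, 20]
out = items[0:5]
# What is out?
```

items has length 7. The slice items[0:5] selects indices [0, 1, 2, 3, 4] (0->2, 1->20, 2->2, 3->5, 4->3), giving [2, 20, 2, 5, 3].

[2, 20, 2, 5, 3]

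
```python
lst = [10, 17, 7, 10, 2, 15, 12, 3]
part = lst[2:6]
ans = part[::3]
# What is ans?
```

lst has length 8. The slice lst[2:6] selects indices [2, 3, 4, 5] (2->7, 3->10, 4->2, 5->15), giving [7, 10, 2, 15]. So part = [7, 10, 2, 15]. part has length 4. The slice part[::3] selects indices [0, 3] (0->7, 3->15), giving [7, 15].

[7, 15]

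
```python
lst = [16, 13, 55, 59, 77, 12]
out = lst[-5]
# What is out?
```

lst has length 6. Negative index -5 maps to positive index 6 + (-5) = 1. lst[1] = 13.

13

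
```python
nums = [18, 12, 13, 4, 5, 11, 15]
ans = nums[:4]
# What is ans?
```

nums has length 7. The slice nums[:4] selects indices [0, 1, 2, 3] (0->18, 1->12, 2->13, 3->4), giving [18, 12, 13, 4].

[18, 12, 13, 4]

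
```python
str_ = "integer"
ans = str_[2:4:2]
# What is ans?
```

str_ has length 7. The slice str_[2:4:2] selects indices [2] (2->'t'), giving 't'.

't'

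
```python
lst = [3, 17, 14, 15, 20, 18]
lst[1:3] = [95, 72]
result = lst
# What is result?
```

lst starts as [3, 17, 14, 15, 20, 18] (length 6). The slice lst[1:3] covers indices [1, 2] with values [17, 14]. Replacing that slice with [95, 72] (same length) produces [3, 95, 72, 15, 20, 18].

[3, 95, 72, 15, 20, 18]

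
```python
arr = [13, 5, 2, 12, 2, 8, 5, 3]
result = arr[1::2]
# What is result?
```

arr has length 8. The slice arr[1::2] selects indices [1, 3, 5, 7] (1->5, 3->12, 5->8, 7->3), giving [5, 12, 8, 3].

[5, 12, 8, 3]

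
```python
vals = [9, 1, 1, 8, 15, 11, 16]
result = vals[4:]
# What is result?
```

vals has length 7. The slice vals[4:] selects indices [4, 5, 6] (4->15, 5->11, 6->16), giving [15, 11, 16].

[15, 11, 16]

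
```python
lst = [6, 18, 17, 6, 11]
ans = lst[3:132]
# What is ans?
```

lst has length 5. The slice lst[3:132] selects indices [3, 4] (3->6, 4->11), giving [6, 11].

[6, 11]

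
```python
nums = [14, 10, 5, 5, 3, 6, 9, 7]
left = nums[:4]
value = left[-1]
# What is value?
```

nums has length 8. The slice nums[:4] selects indices [0, 1, 2, 3] (0->14, 1->10, 2->5, 3->5), giving [14, 10, 5, 5]. So left = [14, 10, 5, 5]. Then left[-1] = 5.

5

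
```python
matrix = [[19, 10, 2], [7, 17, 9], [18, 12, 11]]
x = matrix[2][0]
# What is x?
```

matrix[2] = [18, 12, 11]. Taking column 0 of that row yields 18.

18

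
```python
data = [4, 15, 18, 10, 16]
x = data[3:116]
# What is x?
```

data has length 5. The slice data[3:116] selects indices [3, 4] (3->10, 4->16), giving [10, 16].

[10, 16]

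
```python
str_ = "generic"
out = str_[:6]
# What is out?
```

str_ has length 7. The slice str_[:6] selects indices [0, 1, 2, 3, 4, 5] (0->'g', 1->'e', 2->'n', 3->'e', 4->'r', 5->'i'), giving 'generi'.

'generi'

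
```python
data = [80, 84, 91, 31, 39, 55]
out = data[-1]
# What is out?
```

data has length 6. Negative index -1 maps to positive index 6 + (-1) = 5. data[5] = 55.

55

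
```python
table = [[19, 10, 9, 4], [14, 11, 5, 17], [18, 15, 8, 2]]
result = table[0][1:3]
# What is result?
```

table[0] = [19, 10, 9, 4]. table[0] has length 4. The slice table[0][1:3] selects indices [1, 2] (1->10, 2->9), giving [10, 9].

[10, 9]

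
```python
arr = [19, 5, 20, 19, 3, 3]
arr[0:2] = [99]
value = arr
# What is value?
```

arr starts as [19, 5, 20, 19, 3, 3] (length 6). The slice arr[0:2] covers indices [0, 1] with values [19, 5]. Replacing that slice with [99] (different length) produces [99, 20, 19, 3, 3].

[99, 20, 19, 3, 3]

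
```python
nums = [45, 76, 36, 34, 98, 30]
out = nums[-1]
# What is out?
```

nums has length 6. Negative index -1 maps to positive index 6 + (-1) = 5. nums[5] = 30.

30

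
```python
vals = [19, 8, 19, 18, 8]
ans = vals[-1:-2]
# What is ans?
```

vals has length 5. The slice vals[-1:-2] resolves to an empty index range, so the result is [].

[]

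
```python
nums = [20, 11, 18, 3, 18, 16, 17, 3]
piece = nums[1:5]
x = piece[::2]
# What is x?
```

nums has length 8. The slice nums[1:5] selects indices [1, 2, 3, 4] (1->11, 2->18, 3->3, 4->18), giving [11, 18, 3, 18]. So piece = [11, 18, 3, 18]. piece has length 4. The slice piece[::2] selects indices [0, 2] (0->11, 2->3), giving [11, 3].

[11, 3]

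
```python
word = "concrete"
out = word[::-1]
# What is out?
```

word has length 8. The slice word[::-1] selects indices [7, 6, 5, 4, 3, 2, 1, 0] (7->'e', 6->'t', 5->'e', 4->'r', 3->'c', 2->'n', 1->'o', 0->'c'), giving 'etercnoc'.

'etercnoc'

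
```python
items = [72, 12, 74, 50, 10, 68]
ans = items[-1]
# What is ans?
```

items has length 6. Negative index -1 maps to positive index 6 + (-1) = 5. items[5] = 68.

68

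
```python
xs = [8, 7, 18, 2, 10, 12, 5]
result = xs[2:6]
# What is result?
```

xs has length 7. The slice xs[2:6] selects indices [2, 3, 4, 5] (2->18, 3->2, 4->10, 5->12), giving [18, 2, 10, 12].

[18, 2, 10, 12]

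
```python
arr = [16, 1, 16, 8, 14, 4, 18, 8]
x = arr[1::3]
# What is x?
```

arr has length 8. The slice arr[1::3] selects indices [1, 4, 7] (1->1, 4->14, 7->8), giving [1, 14, 8].

[1, 14, 8]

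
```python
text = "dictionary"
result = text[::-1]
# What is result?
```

text has length 10. The slice text[::-1] selects indices [9, 8, 7, 6, 5, 4, 3, 2, 1, 0] (9->'y', 8->'r', 7->'a', 6->'n', 5->'o', 4->'i', 3->'t', 2->'c', 1->'i', 0->'d'), giving 'yranoitcid'.

'yranoitcid'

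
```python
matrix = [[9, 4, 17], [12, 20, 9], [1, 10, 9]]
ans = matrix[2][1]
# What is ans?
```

matrix[2] = [1, 10, 9]. Taking column 1 of that row yields 10.

10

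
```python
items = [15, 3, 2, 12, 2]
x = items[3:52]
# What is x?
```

items has length 5. The slice items[3:52] selects indices [3, 4] (3->12, 4->2), giving [12, 2].

[12, 2]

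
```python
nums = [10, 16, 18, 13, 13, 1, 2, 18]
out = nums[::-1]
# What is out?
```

nums has length 8. The slice nums[::-1] selects indices [7, 6, 5, 4, 3, 2, 1, 0] (7->18, 6->2, 5->1, 4->13, 3->13, 2->18, 1->16, 0->10), giving [18, 2, 1, 13, 13, 18, 16, 10].

[18, 2, 1, 13, 13, 18, 16, 10]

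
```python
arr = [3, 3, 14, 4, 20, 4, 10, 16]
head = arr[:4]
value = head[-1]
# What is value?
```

arr has length 8. The slice arr[:4] selects indices [0, 1, 2, 3] (0->3, 1->3, 2->14, 3->4), giving [3, 3, 14, 4]. So head = [3, 3, 14, 4]. Then head[-1] = 4.

4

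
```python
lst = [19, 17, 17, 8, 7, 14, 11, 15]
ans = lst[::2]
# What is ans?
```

lst has length 8. The slice lst[::2] selects indices [0, 2, 4, 6] (0->19, 2->17, 4->7, 6->11), giving [19, 17, 7, 11].

[19, 17, 7, 11]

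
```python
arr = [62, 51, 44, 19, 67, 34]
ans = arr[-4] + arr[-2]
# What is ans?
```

arr has length 6. Negative index -4 maps to positive index 6 + (-4) = 2. arr[2] = 44.
arr has length 6. Negative index -2 maps to positive index 6 + (-2) = 4. arr[4] = 67.
Sum: 44 + 67 = 111.

111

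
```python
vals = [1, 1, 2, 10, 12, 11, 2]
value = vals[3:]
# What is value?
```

vals has length 7. The slice vals[3:] selects indices [3, 4, 5, 6] (3->10, 4->12, 5->11, 6->2), giving [10, 12, 11, 2].

[10, 12, 11, 2]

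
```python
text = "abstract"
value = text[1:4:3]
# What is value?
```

text has length 8. The slice text[1:4:3] selects indices [1] (1->'b'), giving 'b'.

'b'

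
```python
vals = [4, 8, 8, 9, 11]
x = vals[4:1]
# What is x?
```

vals has length 5. The slice vals[4:1] resolves to an empty index range, so the result is [].

[]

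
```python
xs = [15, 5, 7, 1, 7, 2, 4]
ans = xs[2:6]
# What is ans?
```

xs has length 7. The slice xs[2:6] selects indices [2, 3, 4, 5] (2->7, 3->1, 4->7, 5->2), giving [7, 1, 7, 2].

[7, 1, 7, 2]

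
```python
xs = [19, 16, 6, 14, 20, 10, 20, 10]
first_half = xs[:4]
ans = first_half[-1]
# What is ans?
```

xs has length 8. The slice xs[:4] selects indices [0, 1, 2, 3] (0->19, 1->16, 2->6, 3->14), giving [19, 16, 6, 14]. So first_half = [19, 16, 6, 14]. Then first_half[-1] = 14.

14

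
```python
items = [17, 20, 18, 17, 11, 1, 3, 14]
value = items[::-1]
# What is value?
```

items has length 8. The slice items[::-1] selects indices [7, 6, 5, 4, 3, 2, 1, 0] (7->14, 6->3, 5->1, 4->11, 3->17, 2->18, 1->20, 0->17), giving [14, 3, 1, 11, 17, 18, 20, 17].

[14, 3, 1, 11, 17, 18, 20, 17]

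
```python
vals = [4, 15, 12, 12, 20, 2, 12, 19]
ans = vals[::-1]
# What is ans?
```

vals has length 8. The slice vals[::-1] selects indices [7, 6, 5, 4, 3, 2, 1, 0] (7->19, 6->12, 5->2, 4->20, 3->12, 2->12, 1->15, 0->4), giving [19, 12, 2, 20, 12, 12, 15, 4].

[19, 12, 2, 20, 12, 12, 15, 4]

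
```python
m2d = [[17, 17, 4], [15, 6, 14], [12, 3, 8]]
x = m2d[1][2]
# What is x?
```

m2d[1] = [15, 6, 14]. Taking column 2 of that row yields 14.

14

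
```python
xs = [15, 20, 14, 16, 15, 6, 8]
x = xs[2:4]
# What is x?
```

xs has length 7. The slice xs[2:4] selects indices [2, 3] (2->14, 3->16), giving [14, 16].

[14, 16]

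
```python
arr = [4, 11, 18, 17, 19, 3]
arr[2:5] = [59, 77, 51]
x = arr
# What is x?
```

arr starts as [4, 11, 18, 17, 19, 3] (length 6). The slice arr[2:5] covers indices [2, 3, 4] with values [18, 17, 19]. Replacing that slice with [59, 77, 51] (same length) produces [4, 11, 59, 77, 51, 3].

[4, 11, 59, 77, 51, 3]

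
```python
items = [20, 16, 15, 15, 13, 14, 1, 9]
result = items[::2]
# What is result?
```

items has length 8. The slice items[::2] selects indices [0, 2, 4, 6] (0->20, 2->15, 4->13, 6->1), giving [20, 15, 13, 1].

[20, 15, 13, 1]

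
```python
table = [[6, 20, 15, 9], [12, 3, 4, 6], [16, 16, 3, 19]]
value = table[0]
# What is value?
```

table has 3 rows. Row 0 is [6, 20, 15, 9].

[6, 20, 15, 9]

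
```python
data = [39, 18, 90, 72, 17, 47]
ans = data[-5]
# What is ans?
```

data has length 6. Negative index -5 maps to positive index 6 + (-5) = 1. data[1] = 18.

18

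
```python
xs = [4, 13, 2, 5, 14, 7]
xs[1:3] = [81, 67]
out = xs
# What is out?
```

xs starts as [4, 13, 2, 5, 14, 7] (length 6). The slice xs[1:3] covers indices [1, 2] with values [13, 2]. Replacing that slice with [81, 67] (same length) produces [4, 81, 67, 5, 14, 7].

[4, 81, 67, 5, 14, 7]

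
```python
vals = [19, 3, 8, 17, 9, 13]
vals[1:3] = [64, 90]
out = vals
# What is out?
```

vals starts as [19, 3, 8, 17, 9, 13] (length 6). The slice vals[1:3] covers indices [1, 2] with values [3, 8]. Replacing that slice with [64, 90] (same length) produces [19, 64, 90, 17, 9, 13].

[19, 64, 90, 17, 9, 13]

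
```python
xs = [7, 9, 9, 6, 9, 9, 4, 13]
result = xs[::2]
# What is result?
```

xs has length 8. The slice xs[::2] selects indices [0, 2, 4, 6] (0->7, 2->9, 4->9, 6->4), giving [7, 9, 9, 4].

[7, 9, 9, 4]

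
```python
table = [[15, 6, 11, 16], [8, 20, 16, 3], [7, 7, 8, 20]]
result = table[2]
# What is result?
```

table has 3 rows. Row 2 is [7, 7, 8, 20].

[7, 7, 8, 20]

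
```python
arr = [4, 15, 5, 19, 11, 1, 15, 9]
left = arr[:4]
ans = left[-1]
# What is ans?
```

arr has length 8. The slice arr[:4] selects indices [0, 1, 2, 3] (0->4, 1->15, 2->5, 3->19), giving [4, 15, 5, 19]. So left = [4, 15, 5, 19]. Then left[-1] = 19.

19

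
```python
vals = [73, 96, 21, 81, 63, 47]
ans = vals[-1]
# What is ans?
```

vals has length 6. Negative index -1 maps to positive index 6 + (-1) = 5. vals[5] = 47.

47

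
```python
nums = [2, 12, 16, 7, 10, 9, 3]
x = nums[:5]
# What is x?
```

nums has length 7. The slice nums[:5] selects indices [0, 1, 2, 3, 4] (0->2, 1->12, 2->16, 3->7, 4->10), giving [2, 12, 16, 7, 10].

[2, 12, 16, 7, 10]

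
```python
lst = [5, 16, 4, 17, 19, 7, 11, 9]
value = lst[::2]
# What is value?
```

lst has length 8. The slice lst[::2] selects indices [0, 2, 4, 6] (0->5, 2->4, 4->19, 6->11), giving [5, 4, 19, 11].

[5, 4, 19, 11]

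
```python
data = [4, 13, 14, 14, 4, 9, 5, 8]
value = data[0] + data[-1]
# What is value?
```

data has length 8. data[0] = 4.
data has length 8. Negative index -1 maps to positive index 8 + (-1) = 7. data[7] = 8.
Sum: 4 + 8 = 12.

12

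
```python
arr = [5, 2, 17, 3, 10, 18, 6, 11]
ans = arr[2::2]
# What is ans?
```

arr has length 8. The slice arr[2::2] selects indices [2, 4, 6] (2->17, 4->10, 6->6), giving [17, 10, 6].

[17, 10, 6]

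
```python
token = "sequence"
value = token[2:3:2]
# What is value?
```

token has length 8. The slice token[2:3:2] selects indices [2] (2->'q'), giving 'q'.

'q'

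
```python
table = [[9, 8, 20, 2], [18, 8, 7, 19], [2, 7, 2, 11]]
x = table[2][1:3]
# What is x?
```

table[2] = [2, 7, 2, 11]. table[2] has length 4. The slice table[2][1:3] selects indices [1, 2] (1->7, 2->2), giving [7, 2].

[7, 2]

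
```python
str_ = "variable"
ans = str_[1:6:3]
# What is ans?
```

str_ has length 8. The slice str_[1:6:3] selects indices [1, 4] (1->'a', 4->'a'), giving 'aa'.

'aa'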